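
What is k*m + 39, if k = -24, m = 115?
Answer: -2721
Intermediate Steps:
k*m + 39 = -24*115 + 39 = -2760 + 39 = -2721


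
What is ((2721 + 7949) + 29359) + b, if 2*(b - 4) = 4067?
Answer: 84133/2 ≈ 42067.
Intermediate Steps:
b = 4075/2 (b = 4 + (1/2)*4067 = 4 + 4067/2 = 4075/2 ≈ 2037.5)
((2721 + 7949) + 29359) + b = ((2721 + 7949) + 29359) + 4075/2 = (10670 + 29359) + 4075/2 = 40029 + 4075/2 = 84133/2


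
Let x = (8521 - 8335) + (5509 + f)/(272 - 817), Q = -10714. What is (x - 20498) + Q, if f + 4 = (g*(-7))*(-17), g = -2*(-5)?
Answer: -3383173/109 ≈ -31038.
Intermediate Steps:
g = 10
f = 1186 (f = -4 + (10*(-7))*(-17) = -4 - 70*(-17) = -4 + 1190 = 1186)
x = 18935/109 (x = (8521 - 8335) + (5509 + 1186)/(272 - 817) = 186 + 6695/(-545) = 186 + 6695*(-1/545) = 186 - 1339/109 = 18935/109 ≈ 173.72)
(x - 20498) + Q = (18935/109 - 20498) - 10714 = -2215347/109 - 10714 = -3383173/109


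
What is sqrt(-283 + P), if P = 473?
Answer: sqrt(190) ≈ 13.784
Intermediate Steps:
sqrt(-283 + P) = sqrt(-283 + 473) = sqrt(190)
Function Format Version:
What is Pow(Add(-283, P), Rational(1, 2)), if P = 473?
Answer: Pow(190, Rational(1, 2)) ≈ 13.784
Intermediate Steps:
Pow(Add(-283, P), Rational(1, 2)) = Pow(Add(-283, 473), Rational(1, 2)) = Pow(190, Rational(1, 2))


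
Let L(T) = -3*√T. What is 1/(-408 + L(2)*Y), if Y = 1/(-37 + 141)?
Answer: -735488/300079101 + 52*√2/300079101 ≈ -0.0024507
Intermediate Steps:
Y = 1/104 ≈ 0.0096154
1/(-408 + L(2)*Y) = 1/(-408 - 3*√2*(1/104)) = 1/(-408 - 3*√2/104)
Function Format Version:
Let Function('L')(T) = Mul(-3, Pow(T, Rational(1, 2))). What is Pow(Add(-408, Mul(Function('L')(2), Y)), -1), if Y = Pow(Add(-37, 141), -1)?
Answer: Add(Rational(-735488, 300079101), Mul(Rational(52, 300079101), Pow(2, Rational(1, 2)))) ≈ -0.0024507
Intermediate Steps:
Y = Rational(1, 104) (Y = Pow(104, -1) = Rational(1, 104) ≈ 0.0096154)
Pow(Add(-408, Mul(Function('L')(2), Y)), -1) = Pow(Add(-408, Mul(Mul(-3, Pow(2, Rational(1, 2))), Rational(1, 104))), -1) = Pow(Add(-408, Mul(Rational(-3, 104), Pow(2, Rational(1, 2)))), -1)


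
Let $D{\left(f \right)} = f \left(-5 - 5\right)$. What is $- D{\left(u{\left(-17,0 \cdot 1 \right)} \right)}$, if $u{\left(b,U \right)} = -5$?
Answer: $-50$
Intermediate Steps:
$D{\left(f \right)} = - 10 f$ ($D{\left(f \right)} = f \left(-10\right) = - 10 f$)
$- D{\left(u{\left(-17,0 \cdot 1 \right)} \right)} = - \left(-10\right) \left(-5\right) = \left(-1\right) 50 = -50$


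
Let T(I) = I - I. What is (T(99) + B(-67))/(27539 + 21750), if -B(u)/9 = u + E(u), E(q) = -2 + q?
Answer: 1224/49289 ≈ 0.024833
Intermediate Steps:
T(I) = 0
B(u) = 18 - 18*u (B(u) = -9*(u + (-2 + u)) = -9*(-2 + 2*u) = 18 - 18*u)
(T(99) + B(-67))/(27539 + 21750) = (0 + (18 - 18*(-67)))/(27539 + 21750) = (0 + (18 + 1206))/49289 = (0 + 1224)*(1/49289) = 1224*(1/49289) = 1224/49289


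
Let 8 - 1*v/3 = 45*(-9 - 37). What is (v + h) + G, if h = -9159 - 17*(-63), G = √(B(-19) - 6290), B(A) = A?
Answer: -1854 + 3*I*√701 ≈ -1854.0 + 79.429*I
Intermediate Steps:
G = 3*I*√701 (G = √(-19 - 6290) = √(-6309) = 3*I*√701 ≈ 79.429*I)
h = -8088 (h = -9159 - 1*(-1071) = -9159 + 1071 = -8088)
v = 6234 (v = 24 - 135*(-9 - 37) = 24 - 135*(-46) = 24 - 3*(-2070) = 24 + 6210 = 6234)
(v + h) + G = (6234 - 8088) + 3*I*√701 = -1854 + 3*I*√701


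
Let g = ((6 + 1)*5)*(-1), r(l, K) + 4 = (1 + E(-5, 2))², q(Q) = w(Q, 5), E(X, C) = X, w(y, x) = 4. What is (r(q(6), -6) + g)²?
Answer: 529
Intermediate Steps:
q(Q) = 4
r(l, K) = 12 (r(l, K) = -4 + (1 - 5)² = -4 + (-4)² = -4 + 16 = 12)
g = -35 (g = (7*5)*(-1) = 35*(-1) = -35)
(r(q(6), -6) + g)² = (12 - 35)² = (-23)² = 529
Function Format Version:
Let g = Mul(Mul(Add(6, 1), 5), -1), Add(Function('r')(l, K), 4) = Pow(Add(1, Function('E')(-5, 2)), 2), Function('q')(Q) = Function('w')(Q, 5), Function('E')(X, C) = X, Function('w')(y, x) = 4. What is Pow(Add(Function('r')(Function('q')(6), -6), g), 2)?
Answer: 529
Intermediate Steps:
Function('q')(Q) = 4
Function('r')(l, K) = 12 (Function('r')(l, K) = Add(-4, Pow(Add(1, -5), 2)) = Add(-4, Pow(-4, 2)) = Add(-4, 16) = 12)
g = -35 (g = Mul(Mul(7, 5), -1) = Mul(35, -1) = -35)
Pow(Add(Function('r')(Function('q')(6), -6), g), 2) = Pow(Add(12, -35), 2) = Pow(-23, 2) = 529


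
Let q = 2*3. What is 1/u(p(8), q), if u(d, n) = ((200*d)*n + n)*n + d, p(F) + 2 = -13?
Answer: -1/107979 ≈ -9.2611e-6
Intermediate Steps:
p(F) = -15 (p(F) = -2 - 13 = -15)
q = 6
u(d, n) = d + n*(n + 200*d*n) (u(d, n) = (200*d*n + n)*n + d = (n + 200*d*n)*n + d = n*(n + 200*d*n) + d = d + n*(n + 200*d*n))
1/u(p(8), q) = 1/(-15 + 6**2 + 200*(-15)*6**2) = 1/(-15 + 36 + 200*(-15)*36) = 1/(-15 + 36 - 108000) = 1/(-107979) = -1/107979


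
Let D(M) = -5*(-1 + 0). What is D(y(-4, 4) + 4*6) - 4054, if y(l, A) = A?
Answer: -4049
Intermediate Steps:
D(M) = 5 (D(M) = -5*(-1) = 5)
D(y(-4, 4) + 4*6) - 4054 = 5 - 4054 = -4049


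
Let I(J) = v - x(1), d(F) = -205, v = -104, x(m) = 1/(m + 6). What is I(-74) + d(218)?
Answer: -2164/7 ≈ -309.14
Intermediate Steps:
x(m) = 1/(6 + m)
I(J) = -729/7 (I(J) = -104 - 1/(6 + 1) = -104 - 1/7 = -104 - 1*⅐ = -104 - ⅐ = -729/7)
I(-74) + d(218) = -729/7 - 205 = -2164/7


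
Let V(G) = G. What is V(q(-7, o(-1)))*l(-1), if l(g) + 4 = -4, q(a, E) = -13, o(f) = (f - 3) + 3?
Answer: 104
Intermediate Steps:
o(f) = f (o(f) = (-3 + f) + 3 = f)
l(g) = -8 (l(g) = -4 - 4 = -8)
V(q(-7, o(-1)))*l(-1) = -13*(-8) = 104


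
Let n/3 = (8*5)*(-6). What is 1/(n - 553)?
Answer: -1/1273 ≈ -0.00078555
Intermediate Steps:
n = -720 (n = 3*((8*5)*(-6)) = 3*(40*(-6)) = 3*(-240) = -720)
1/(n - 553) = 1/(-720 - 553) = 1/(-1273) = -1/1273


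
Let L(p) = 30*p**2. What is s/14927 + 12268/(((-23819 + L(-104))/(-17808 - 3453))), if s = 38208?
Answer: -3881920978308/4487966747 ≈ -864.96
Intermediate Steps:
s/14927 + 12268/(((-23819 + L(-104))/(-17808 - 3453))) = 38208/14927 + 12268/(((-23819 + 30*(-104)**2)/(-17808 - 3453))) = 38208*(1/14927) + 12268/(((-23819 + 30*10816)/(-21261))) = 38208/14927 + 12268/(((-23819 + 324480)*(-1/21261))) = 38208/14927 + 12268/((300661*(-1/21261))) = 38208/14927 + 12268/(-300661/21261) = 38208/14927 + 12268*(-21261/300661) = 38208/14927 - 260829948/300661 = -3881920978308/4487966747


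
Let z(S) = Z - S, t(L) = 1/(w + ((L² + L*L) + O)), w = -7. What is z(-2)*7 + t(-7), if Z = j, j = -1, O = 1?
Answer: 645/92 ≈ 7.0109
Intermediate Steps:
Z = -1
t(L) = 1/(-6 + 2*L²) (t(L) = 1/(-7 + ((L² + L*L) + 1)) = 1/(-7 + ((L² + L²) + 1)) = 1/(-7 + (2*L² + 1)) = 1/(-7 + (1 + 2*L²)) = 1/(-6 + 2*L²))
z(S) = -1 - S
z(-2)*7 + t(-7) = (-1 - 1*(-2))*7 + 1/(2*(-3 + (-7)²)) = (-1 + 2)*7 + 1/(2*(-3 + 49)) = 1*7 + (½)/46 = 7 + (½)*(1/46) = 7 + 1/92 = 645/92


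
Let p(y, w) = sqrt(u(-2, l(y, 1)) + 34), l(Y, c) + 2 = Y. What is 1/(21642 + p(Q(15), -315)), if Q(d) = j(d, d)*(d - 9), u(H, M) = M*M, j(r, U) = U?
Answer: 10821/234184193 - sqrt(7778)/468368386 ≈ 4.6019e-5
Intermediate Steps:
l(Y, c) = -2 + Y
u(H, M) = M**2
Q(d) = d*(-9 + d) (Q(d) = d*(d - 9) = d*(-9 + d))
p(y, w) = sqrt(34 + (-2 + y)**2) (p(y, w) = sqrt((-2 + y)**2 + 34) = sqrt(34 + (-2 + y)**2))
1/(21642 + p(Q(15), -315)) = 1/(21642 + sqrt(34 + (-2 + 15*(-9 + 15))**2)) = 1/(21642 + sqrt(34 + (-2 + 15*6)**2)) = 1/(21642 + sqrt(34 + (-2 + 90)**2)) = 1/(21642 + sqrt(34 + 88**2)) = 1/(21642 + sqrt(34 + 7744)) = 1/(21642 + sqrt(7778))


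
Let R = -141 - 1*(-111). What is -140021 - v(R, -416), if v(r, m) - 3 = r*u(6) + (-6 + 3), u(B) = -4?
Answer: -140141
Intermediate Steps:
R = -30 (R = -141 + 111 = -30)
v(r, m) = -4*r (v(r, m) = 3 + (r*(-4) + (-6 + 3)) = 3 + (-4*r - 3) = 3 + (-3 - 4*r) = -4*r)
-140021 - v(R, -416) = -140021 - (-4)*(-30) = -140021 - 1*120 = -140021 - 120 = -140141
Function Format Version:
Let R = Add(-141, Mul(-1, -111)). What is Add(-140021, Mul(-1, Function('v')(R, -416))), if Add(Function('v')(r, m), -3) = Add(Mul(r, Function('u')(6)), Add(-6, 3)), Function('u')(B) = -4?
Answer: -140141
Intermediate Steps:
R = -30 (R = Add(-141, 111) = -30)
Function('v')(r, m) = Mul(-4, r) (Function('v')(r, m) = Add(3, Add(Mul(r, -4), Add(-6, 3))) = Add(3, Add(Mul(-4, r), -3)) = Add(3, Add(-3, Mul(-4, r))) = Mul(-4, r))
Add(-140021, Mul(-1, Function('v')(R, -416))) = Add(-140021, Mul(-1, Mul(-4, -30))) = Add(-140021, Mul(-1, 120)) = Add(-140021, -120) = -140141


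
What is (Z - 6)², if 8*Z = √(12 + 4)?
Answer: 121/4 ≈ 30.250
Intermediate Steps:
Z = ½ (Z = √(12 + 4)/8 = √16/8 = (⅛)*4 = ½ ≈ 0.50000)
(Z - 6)² = (½ - 6)² = (-11/2)² = 121/4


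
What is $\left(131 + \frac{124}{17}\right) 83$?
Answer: $\frac{195133}{17} \approx 11478.0$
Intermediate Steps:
$\left(131 + \frac{124}{17}\right) 83 = \frac{2351}{17} \cdot 83 = \frac{195133}{17}$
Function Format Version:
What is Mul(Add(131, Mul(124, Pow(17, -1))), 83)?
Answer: Rational(195133, 17) ≈ 11478.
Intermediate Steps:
Mul(Add(131, Mul(124, Pow(17, -1))), 83) = Mul(Add(131, Mul(124, Rational(1, 17))), 83) = Mul(Add(131, Rational(124, 17)), 83) = Mul(Rational(2351, 17), 83) = Rational(195133, 17)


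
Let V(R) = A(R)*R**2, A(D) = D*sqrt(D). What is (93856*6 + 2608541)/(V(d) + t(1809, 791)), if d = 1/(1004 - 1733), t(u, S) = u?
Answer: 627798419365726914378332598837/358071562972080696776627530 + 33176861665831431*I/358071562972080696776627530 ≈ 1753.3 + 9.2654e-11*I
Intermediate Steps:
d = -1/729 (d = 1/(-729) = -1/729 ≈ -0.0013717)
A(D) = D**(3/2)
V(R) = R**(7/2) (V(R) = R**(3/2)*R**2 = R**(7/2))
(93856*6 + 2608541)/(V(d) + t(1809, 791)) = (93856*6 + 2608541)/((-1/729)**(7/2) + 1809) = (563136 + 2608541)/(-I/10460353203 + 1809) = 3171677/(1809 - I/10460353203) = 3171677*(109418989131512359209*(1809 + I/10460353203)/358071562972080696776627530) = 347041691191667724918923493*(1809 + I/10460353203)/358071562972080696776627530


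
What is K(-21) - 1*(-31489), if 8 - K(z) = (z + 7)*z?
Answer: 31203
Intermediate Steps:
K(z) = 8 - z*(7 + z) (K(z) = 8 - (z + 7)*z = 8 - (7 + z)*z = 8 - z*(7 + z))
K(-21) - 1*(-31489) = (8 - 1*(-21)**2 - 7*(-21)) - 1*(-31489) = (8 - 1*441 + 147) + 31489 = (8 - 441 + 147) + 31489 = -286 + 31489 = 31203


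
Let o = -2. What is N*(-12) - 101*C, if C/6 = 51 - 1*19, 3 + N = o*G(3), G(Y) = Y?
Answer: -19284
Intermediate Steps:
N = -9 (N = -3 - 2*3 = -3 - 6 = -9)
C = 192 (C = 6*(51 - 1*19) = 6*(51 - 19) = 6*32 = 192)
N*(-12) - 101*C = -9*(-12) - 101*192 = 108 - 19392 = -19284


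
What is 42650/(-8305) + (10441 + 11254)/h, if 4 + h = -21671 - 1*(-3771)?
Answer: -188756515/29738544 ≈ -6.3472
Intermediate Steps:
h = -17904 (h = -4 + (-21671 - 1*(-3771)) = -4 + (-21671 + 3771) = -4 - 17900 = -17904)
42650/(-8305) + (10441 + 11254)/h = 42650/(-8305) + (10441 + 11254)/(-17904) = 42650*(-1/8305) + 21695*(-1/17904) = -8530/1661 - 21695/17904 = -188756515/29738544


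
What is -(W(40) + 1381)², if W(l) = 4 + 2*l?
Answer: -2146225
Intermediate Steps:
-(W(40) + 1381)² = -((4 + 2*40) + 1381)² = -((4 + 80) + 1381)² = -(84 + 1381)² = -1*1465² = -1*2146225 = -2146225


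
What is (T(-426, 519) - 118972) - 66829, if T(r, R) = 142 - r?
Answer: -185233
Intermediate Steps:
(T(-426, 519) - 118972) - 66829 = ((142 - 1*(-426)) - 118972) - 66829 = ((142 + 426) - 118972) - 66829 = (568 - 118972) - 66829 = -118404 - 66829 = -185233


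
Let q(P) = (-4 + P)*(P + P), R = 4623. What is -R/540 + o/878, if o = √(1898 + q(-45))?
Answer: -1541/180 + √1577/439 ≈ -8.4707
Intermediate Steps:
q(P) = 2*P*(-4 + P) (q(P) = (-4 + P)*(2*P) = 2*P*(-4 + P))
o = 2*√1577 (o = √(1898 + 2*(-45)*(-4 - 45)) = √(1898 + 2*(-45)*(-49)) = √(1898 + 4410) = √6308 = 2*√1577 ≈ 79.423)
-R/540 + o/878 = -1*4623/540 + (2*√1577)/878 = -4623*1/540 + (2*√1577)*(1/878) = -1541/180 + √1577/439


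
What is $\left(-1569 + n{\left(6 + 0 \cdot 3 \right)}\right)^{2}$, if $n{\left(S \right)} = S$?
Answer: $2442969$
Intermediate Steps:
$\left(-1569 + n{\left(6 + 0 \cdot 3 \right)}\right)^{2} = \left(-1569 + \left(6 + 0 \cdot 3\right)\right)^{2} = \left(-1569 + \left(6 + 0\right)\right)^{2} = \left(-1569 + 6\right)^{2} = \left(-1563\right)^{2} = 2442969$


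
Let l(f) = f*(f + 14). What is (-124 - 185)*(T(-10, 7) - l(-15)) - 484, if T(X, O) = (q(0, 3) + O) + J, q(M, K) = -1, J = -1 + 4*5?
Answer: -3574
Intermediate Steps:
J = 19 (J = -1 + 20 = 19)
T(X, O) = 18 + O (T(X, O) = (-1 + O) + 19 = 18 + O)
l(f) = f*(14 + f)
(-124 - 185)*(T(-10, 7) - l(-15)) - 484 = (-124 - 185)*((18 + 7) - (-15)*(14 - 15)) - 484 = -309*(25 - (-15)*(-1)) - 484 = -309*(25 - 1*15) - 484 = -309*(25 - 15) - 484 = -309*10 - 484 = -3090 - 484 = -3574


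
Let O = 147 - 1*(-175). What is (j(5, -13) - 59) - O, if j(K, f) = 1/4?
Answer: -1523/4 ≈ -380.75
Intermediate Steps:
j(K, f) = ¼
O = 322 (O = 147 + 175 = 322)
(j(5, -13) - 59) - O = (¼ - 59) - 1*322 = -235/4 - 322 = -1523/4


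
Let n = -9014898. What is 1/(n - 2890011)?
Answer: -1/11904909 ≈ -8.3999e-8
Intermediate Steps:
1/(n - 2890011) = 1/(-9014898 - 2890011) = 1/(-11904909) = -1/11904909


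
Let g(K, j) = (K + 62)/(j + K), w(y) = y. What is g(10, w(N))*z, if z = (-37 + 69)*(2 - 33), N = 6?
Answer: -4464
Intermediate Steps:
g(K, j) = (62 + K)/(K + j)
z = -992 (z = 32*(-31) = -992)
g(10, w(N))*z = ((62 + 10)/(10 + 6))*(-992) = (72/16)*(-992) = ((1/16)*72)*(-992) = (9/2)*(-992) = -4464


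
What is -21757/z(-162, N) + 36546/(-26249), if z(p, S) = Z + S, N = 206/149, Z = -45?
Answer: 84856312003/170592251 ≈ 497.42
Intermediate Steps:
N = 206/149 (N = 206*(1/149) = 206/149 ≈ 1.3825)
z(p, S) = -45 + S
-21757/z(-162, N) + 36546/(-26249) = -21757/(-45 + 206/149) + 36546/(-26249) = -21757/(-6499/149) + 36546*(-1/26249) = -21757*(-149/6499) - 36546/26249 = 3241793/6499 - 36546/26249 = 84856312003/170592251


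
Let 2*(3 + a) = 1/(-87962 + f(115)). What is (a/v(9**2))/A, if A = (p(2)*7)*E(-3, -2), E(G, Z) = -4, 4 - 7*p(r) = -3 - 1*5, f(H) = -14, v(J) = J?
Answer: 527857/684101376 ≈ 0.00077161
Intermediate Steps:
a = -527857/175952 (a = -3 + 1/(2*(-87962 - 14)) = -3 + (1/2)/(-87976) = -3 + (1/2)*(-1/87976) = -3 - 1/175952 = -527857/175952 ≈ -3.0000)
p(r) = 12/7 (p(r) = 4/7 - (-3 - 1*5)/7 = 4/7 - (-3 - 5)/7 = 4/7 - 1/7*(-8) = 4/7 + 8/7 = 12/7)
A = -48 (A = ((12/7)*7)*(-4) = 12*(-4) = -48)
(a/v(9**2))/A = -527857/(175952*(9**2))/(-48) = -527857/175952/81*(-1/48) = -527857/175952*1/81*(-1/48) = -527857/14252112*(-1/48) = 527857/684101376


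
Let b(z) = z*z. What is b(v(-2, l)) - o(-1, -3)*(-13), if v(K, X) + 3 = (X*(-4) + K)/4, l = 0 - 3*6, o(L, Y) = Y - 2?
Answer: 581/4 ≈ 145.25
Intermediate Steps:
o(L, Y) = -2 + Y
l = -18 (l = 0 - 18 = -18)
v(K, X) = -3 - X + K/4 (v(K, X) = -3 + (X*(-4) + K)/4 = -3 + (-4*X + K)*(1/4) = -3 + (K - 4*X)*(1/4) = -3 + (-X + K/4) = -3 - X + K/4)
b(z) = z**2
b(v(-2, l)) - o(-1, -3)*(-13) = (-3 - 1*(-18) + (1/4)*(-2))**2 - (-2 - 3)*(-13) = (-3 + 18 - 1/2)**2 - 1*(-5)*(-13) = (29/2)**2 + 5*(-13) = 841/4 - 65 = 581/4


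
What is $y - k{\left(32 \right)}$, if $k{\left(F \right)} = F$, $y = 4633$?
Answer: $4601$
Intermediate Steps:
$y - k{\left(32 \right)} = 4633 - 32 = 4601$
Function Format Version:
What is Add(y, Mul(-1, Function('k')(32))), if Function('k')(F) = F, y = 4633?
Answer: 4601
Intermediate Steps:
Add(y, Mul(-1, Function('k')(32))) = Add(4633, Mul(-1, 32)) = Add(4633, -32) = 4601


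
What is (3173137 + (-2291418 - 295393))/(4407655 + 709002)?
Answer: 45102/393589 ≈ 0.11459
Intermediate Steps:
(3173137 + (-2291418 - 295393))/(4407655 + 709002) = (3173137 - 2586811)/5116657 = 586326*(1/5116657) = 45102/393589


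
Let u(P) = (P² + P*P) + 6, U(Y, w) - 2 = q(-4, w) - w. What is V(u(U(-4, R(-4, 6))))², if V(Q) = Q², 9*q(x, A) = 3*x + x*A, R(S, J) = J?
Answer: 322417936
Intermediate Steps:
q(x, A) = x/3 + A*x/9 (q(x, A) = (3*x + x*A)/9 = (3*x + A*x)/9 = x/3 + A*x/9)
U(Y, w) = ⅔ - 13*w/9 (U(Y, w) = 2 + ((⅑)*(-4)*(3 + w) - w) = 2 + ((-4/3 - 4*w/9) - w) = 2 + (-4/3 - 13*w/9) = ⅔ - 13*w/9)
u(P) = 6 + 2*P² (u(P) = (P² + P²) + 6 = 2*P² + 6 = 6 + 2*P²)
V(u(U(-4, R(-4, 6))))² = ((6 + 2*(⅔ - 13/9*6)²)²)² = ((6 + 2*(⅔ - 26/3)²)²)² = ((6 + 2*(-8)²)²)² = ((6 + 2*64)²)² = ((6 + 128)²)² = (134²)² = 17956² = 322417936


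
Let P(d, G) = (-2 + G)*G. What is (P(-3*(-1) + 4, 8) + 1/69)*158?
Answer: 523454/69 ≈ 7586.3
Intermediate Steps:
P(d, G) = G*(-2 + G)
(P(-3*(-1) + 4, 8) + 1/69)*158 = (8*(-2 + 8) + 1/69)*158 = (8*6 + 1/69)*158 = (48 + 1/69)*158 = (3313/69)*158 = 523454/69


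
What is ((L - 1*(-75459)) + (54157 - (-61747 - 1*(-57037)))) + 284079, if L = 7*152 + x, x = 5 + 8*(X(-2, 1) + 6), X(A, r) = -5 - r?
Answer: 419474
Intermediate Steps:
x = 5 (x = 5 + 8*((-5 - 1*1) + 6) = 5 + 8*((-5 - 1) + 6) = 5 + 8*(-6 + 6) = 5 + 8*0 = 5 + 0 = 5)
L = 1069 (L = 7*152 + 5 = 1064 + 5 = 1069)
((L - 1*(-75459)) + (54157 - (-61747 - 1*(-57037)))) + 284079 = ((1069 - 1*(-75459)) + (54157 - (-61747 - 1*(-57037)))) + 284079 = ((1069 + 75459) + (54157 - (-61747 + 57037))) + 284079 = (76528 + (54157 - 1*(-4710))) + 284079 = (76528 + (54157 + 4710)) + 284079 = (76528 + 58867) + 284079 = 135395 + 284079 = 419474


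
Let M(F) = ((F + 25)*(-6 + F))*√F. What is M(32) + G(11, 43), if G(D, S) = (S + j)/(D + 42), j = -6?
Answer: 37/53 + 5928*√2 ≈ 8384.2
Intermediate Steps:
G(D, S) = (-6 + S)/(42 + D) (G(D, S) = (S - 6)/(D + 42) = (-6 + S)/(42 + D))
M(F) = √F*(-6 + F)*(25 + F) (M(F) = ((25 + F)*(-6 + F))*√F = ((-6 + F)*(25 + F))*√F = √F*(-6 + F)*(25 + F))
M(32) + G(11, 43) = √32*(-150 + 32² + 19*32) + (-6 + 43)/(42 + 11) = (4*√2)*(-150 + 1024 + 608) + 37/53 = (4*√2)*1482 + (1/53)*37 = 5928*√2 + 37/53 = 37/53 + 5928*√2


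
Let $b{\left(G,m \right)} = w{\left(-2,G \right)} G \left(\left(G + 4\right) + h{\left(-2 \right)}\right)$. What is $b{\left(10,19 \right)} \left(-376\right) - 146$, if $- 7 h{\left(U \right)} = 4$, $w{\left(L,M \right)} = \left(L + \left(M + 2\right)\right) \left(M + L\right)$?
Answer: $- \frac{28276222}{7} \approx -4.0395 \cdot 10^{6}$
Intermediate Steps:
$w{\left(L,M \right)} = \left(L + M\right) \left(2 + L + M\right)$ ($w{\left(L,M \right)} = \left(L + \left(2 + M\right)\right) \left(L + M\right) = \left(2 + L + M\right) \left(L + M\right) = \left(L + M\right) \left(2 + L + M\right)$)
$h{\left(U \right)} = - \frac{4}{7}$ ($h{\left(U \right)} = \left(- \frac{1}{7}\right) 4 = - \frac{4}{7}$)
$b{\left(G,m \right)} = G \left(\frac{24}{7} + G\right) \left(G^{2} - 2 G\right)$ ($b{\left(G,m \right)} = \left(\left(-2\right)^{2} + G^{2} + 2 \left(-2\right) + 2 G + 2 \left(-2\right) G\right) G \left(\left(G + 4\right) - \frac{4}{7}\right) = \left(4 + G^{2} - 4 + 2 G - 4 G\right) G \left(\left(4 + G\right) - \frac{4}{7}\right) = \left(G^{2} - 2 G\right) G \left(\frac{24}{7} + G\right) = G \left(G^{2} - 2 G\right) \left(\frac{24}{7} + G\right) = G \left(\frac{24}{7} + G\right) \left(G^{2} - 2 G\right)$)
$b{\left(10,19 \right)} \left(-376\right) - 146 = \frac{10^{2} \left(-2 + 10\right) \left(24 + 7 \cdot 10\right)}{7} \left(-376\right) - 146 = \frac{1}{7} \cdot 100 \cdot 8 \left(24 + 70\right) \left(-376\right) - 146 = \frac{1}{7} \cdot 100 \cdot 8 \cdot 94 \left(-376\right) - 146 = \frac{75200}{7} \left(-376\right) - 146 = - \frac{28275200}{7} - 146 = - \frac{28276222}{7}$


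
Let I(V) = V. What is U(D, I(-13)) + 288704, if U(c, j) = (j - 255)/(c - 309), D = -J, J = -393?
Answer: 6062717/21 ≈ 2.8870e+5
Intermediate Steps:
D = 393 (D = -1*(-393) = 393)
U(c, j) = (-255 + j)/(-309 + c)
U(D, I(-13)) + 288704 = (-255 - 13)/(-309 + 393) + 288704 = -268/84 + 288704 = (1/84)*(-268) + 288704 = -67/21 + 288704 = 6062717/21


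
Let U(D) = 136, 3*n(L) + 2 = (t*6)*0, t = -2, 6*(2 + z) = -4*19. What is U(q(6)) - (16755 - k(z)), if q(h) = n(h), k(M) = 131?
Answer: -16488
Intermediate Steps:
z = -44/3 (z = -2 + (-4*19)/6 = -2 + (1/6)*(-76) = -2 - 38/3 = -44/3 ≈ -14.667)
n(L) = -2/3 (n(L) = -2/3 + (-2*6*0)/3 = -2/3 + (-12*0)/3 = -2/3 + (1/3)*0 = -2/3 + 0 = -2/3)
q(h) = -2/3
U(q(6)) - (16755 - k(z)) = 136 - (16755 - 1*131) = 136 - (16755 - 131) = 136 - 1*16624 = 136 - 16624 = -16488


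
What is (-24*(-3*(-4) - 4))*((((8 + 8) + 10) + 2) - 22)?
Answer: -1152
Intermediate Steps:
(-24*(-3*(-4) - 4))*((((8 + 8) + 10) + 2) - 22) = (-24*(12 - 4))*(((16 + 10) + 2) - 22) = (-24*8)*((26 + 2) - 22) = -192*(28 - 22) = -192*6 = -1152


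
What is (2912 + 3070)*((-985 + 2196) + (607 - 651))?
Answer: 6980994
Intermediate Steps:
(2912 + 3070)*((-985 + 2196) + (607 - 651)) = 5982*(1211 - 44) = 5982*1167 = 6980994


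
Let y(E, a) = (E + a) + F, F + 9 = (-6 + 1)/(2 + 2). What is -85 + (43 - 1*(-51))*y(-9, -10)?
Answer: -5669/2 ≈ -2834.5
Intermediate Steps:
F = -41/4 (F = -9 + (-6 + 1)/(2 + 2) = -9 - 5/4 = -41/4 ≈ -10.250)
y(E, a) = -41/4 + E + a (y(E, a) = (E + a) - 41/4 = -41/4 + E + a)
-85 + (43 - 1*(-51))*y(-9, -10) = -85 + (43 - 1*(-51))*(-41/4 - 9 - 10) = -85 + (43 + 51)*(-117/4) = -85 + 94*(-117/4) = -85 - 5499/2 = -5669/2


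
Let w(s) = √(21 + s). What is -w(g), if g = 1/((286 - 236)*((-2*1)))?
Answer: -√2099/10 ≈ -4.5815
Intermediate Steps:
g = -1/100 (g = 1/(50*(-2)) = (1/50)*(-½) = -1/100 ≈ -0.010000)
-w(g) = -√(21 - 1/100) = -√(2099/100) = -√2099/10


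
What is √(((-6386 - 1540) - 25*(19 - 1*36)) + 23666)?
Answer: √16165 ≈ 127.14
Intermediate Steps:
√(((-6386 - 1540) - 25*(19 - 1*36)) + 23666) = √((-7926 - 25*(19 - 36)) + 23666) = √((-7926 - 25*(-17)) + 23666) = √((-7926 + 425) + 23666) = √(-7501 + 23666) = √16165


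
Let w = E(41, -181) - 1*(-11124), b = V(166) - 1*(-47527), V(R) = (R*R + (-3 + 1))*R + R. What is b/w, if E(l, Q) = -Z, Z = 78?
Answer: 4621657/11046 ≈ 418.40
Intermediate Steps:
E(l, Q) = -78 (E(l, Q) = -1*78 = -78)
V(R) = R + R*(-2 + R**2) (V(R) = (R**2 - 2)*R + R = (-2 + R**2)*R + R = R*(-2 + R**2) + R = R + R*(-2 + R**2))
b = 4621657 (b = (166**3 - 1*166) - 1*(-47527) = (4574296 - 166) + 47527 = 4574130 + 47527 = 4621657)
w = 11046 (w = -78 - 1*(-11124) = -78 + 11124 = 11046)
b/w = 4621657/11046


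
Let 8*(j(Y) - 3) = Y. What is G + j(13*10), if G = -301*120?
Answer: -144403/4 ≈ -36101.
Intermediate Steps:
j(Y) = 3 + Y/8
G = -36120
G + j(13*10) = -36120 + (3 + (13*10)/8) = -36120 + (3 + (⅛)*130) = -36120 + (3 + 65/4) = -36120 + 77/4 = -144403/4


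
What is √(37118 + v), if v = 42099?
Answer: √79217 ≈ 281.46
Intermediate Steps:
√(37118 + v) = √(37118 + 42099) = √79217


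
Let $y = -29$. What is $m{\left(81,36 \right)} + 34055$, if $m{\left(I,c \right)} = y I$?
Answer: $31706$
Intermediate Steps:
$m{\left(I,c \right)} = - 29 I$
$m{\left(81,36 \right)} + 34055 = \left(-29\right) 81 + 34055 = -2349 + 34055 = 31706$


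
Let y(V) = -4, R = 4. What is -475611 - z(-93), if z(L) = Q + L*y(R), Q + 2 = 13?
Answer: -475994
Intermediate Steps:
Q = 11 (Q = -2 + 13 = 11)
z(L) = 11 - 4*L (z(L) = 11 + L*(-4) = 11 - 4*L)
-475611 - z(-93) = -475611 - (11 - 4*(-93)) = -475611 - (11 + 372) = -475611 - 1*383 = -475611 - 383 = -475994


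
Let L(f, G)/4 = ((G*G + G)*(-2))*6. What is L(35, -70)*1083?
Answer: -251082720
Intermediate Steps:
L(f, G) = -48*G - 48*G² (L(f, G) = 4*(((G*G + G)*(-2))*6) = 4*(((G² + G)*(-2))*6) = 4*(((G + G²)*(-2))*6) = 4*((-2*G - 2*G²)*6) = 4*(-12*G - 12*G²) = -48*G - 48*G²)
L(35, -70)*1083 = -48*(-70)*(1 - 70)*1083 = -48*(-70)*(-69)*1083 = -231840*1083 = -251082720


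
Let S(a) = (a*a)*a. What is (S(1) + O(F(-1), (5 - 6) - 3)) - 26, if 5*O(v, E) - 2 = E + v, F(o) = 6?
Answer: -121/5 ≈ -24.200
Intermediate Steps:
S(a) = a**3 (S(a) = a**2*a = a**3)
O(v, E) = 2/5 + E/5 + v/5 (O(v, E) = 2/5 + (E + v)/5 = 2/5 + (E/5 + v/5) = 2/5 + E/5 + v/5)
(S(1) + O(F(-1), (5 - 6) - 3)) - 26 = (1**3 + (2/5 + ((5 - 6) - 3)/5 + (1/5)*6)) - 26 = (1 + (2/5 + (-1 - 3)/5 + 6/5)) - 26 = (1 + (2/5 + (1/5)*(-4) + 6/5)) - 26 = (1 + (2/5 - 4/5 + 6/5)) - 26 = (1 + 4/5) - 26 = 9/5 - 26 = -121/5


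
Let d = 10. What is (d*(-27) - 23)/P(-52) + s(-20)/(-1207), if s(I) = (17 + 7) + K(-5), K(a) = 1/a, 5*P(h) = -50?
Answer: 20789/710 ≈ 29.280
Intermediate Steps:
P(h) = -10 (P(h) = (⅕)*(-50) = -10)
K(a) = 1/a
s(I) = 119/5 (s(I) = (17 + 7) + 1/(-5) = 24 - ⅕ = 119/5)
(d*(-27) - 23)/P(-52) + s(-20)/(-1207) = (10*(-27) - 23)/(-10) + (119/5)/(-1207) = (-270 - 23)*(-⅒) + (119/5)*(-1/1207) = -293*(-⅒) - 7/355 = 293/10 - 7/355 = 20789/710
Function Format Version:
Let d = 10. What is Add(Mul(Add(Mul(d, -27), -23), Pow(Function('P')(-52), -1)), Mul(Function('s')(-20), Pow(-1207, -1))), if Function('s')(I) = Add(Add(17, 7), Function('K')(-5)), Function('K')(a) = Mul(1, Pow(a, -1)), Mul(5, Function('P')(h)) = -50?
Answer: Rational(20789, 710) ≈ 29.280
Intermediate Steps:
Function('P')(h) = -10 (Function('P')(h) = Mul(Rational(1, 5), -50) = -10)
Function('K')(a) = Pow(a, -1)
Function('s')(I) = Rational(119, 5) (Function('s')(I) = Add(Add(17, 7), Pow(-5, -1)) = Add(24, Rational(-1, 5)) = Rational(119, 5))
Add(Mul(Add(Mul(d, -27), -23), Pow(Function('P')(-52), -1)), Mul(Function('s')(-20), Pow(-1207, -1))) = Add(Mul(Add(Mul(10, -27), -23), Pow(-10, -1)), Mul(Rational(119, 5), Pow(-1207, -1))) = Add(Mul(Add(-270, -23), Rational(-1, 10)), Mul(Rational(119, 5), Rational(-1, 1207))) = Add(Mul(-293, Rational(-1, 10)), Rational(-7, 355)) = Add(Rational(293, 10), Rational(-7, 355)) = Rational(20789, 710)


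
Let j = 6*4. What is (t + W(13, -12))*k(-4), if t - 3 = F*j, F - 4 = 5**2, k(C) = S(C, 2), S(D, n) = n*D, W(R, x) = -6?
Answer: -5544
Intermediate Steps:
S(D, n) = D*n
k(C) = 2*C (k(C) = C*2 = 2*C)
F = 29 (F = 4 + 5**2 = 4 + 25 = 29)
j = 24
t = 699 (t = 3 + 29*24 = 3 + 696 = 699)
(t + W(13, -12))*k(-4) = (699 - 6)*(2*(-4)) = 693*(-8) = -5544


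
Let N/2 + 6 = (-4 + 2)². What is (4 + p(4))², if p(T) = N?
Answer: 0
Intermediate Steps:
N = -4 (N = -12 + 2*(-4 + 2)² = -12 + 2*(-2)² = -12 + 2*4 = -12 + 8 = -4)
p(T) = -4
(4 + p(4))² = (4 - 4)² = 0² = 0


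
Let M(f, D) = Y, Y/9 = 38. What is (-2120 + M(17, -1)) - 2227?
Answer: -4005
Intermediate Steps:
Y = 342 (Y = 9*38 = 342)
M(f, D) = 342
(-2120 + M(17, -1)) - 2227 = (-2120 + 342) - 2227 = -1778 - 2227 = -4005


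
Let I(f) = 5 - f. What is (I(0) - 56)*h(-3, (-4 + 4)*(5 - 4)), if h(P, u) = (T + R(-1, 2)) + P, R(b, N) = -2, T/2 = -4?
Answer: 663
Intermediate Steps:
T = -8 (T = 2*(-4) = -8)
h(P, u) = -10 + P (h(P, u) = (-8 - 2) + P = -10 + P)
(I(0) - 56)*h(-3, (-4 + 4)*(5 - 4)) = ((5 - 1*0) - 56)*(-10 - 3) = ((5 + 0) - 56)*(-13) = (5 - 56)*(-13) = -51*(-13) = 663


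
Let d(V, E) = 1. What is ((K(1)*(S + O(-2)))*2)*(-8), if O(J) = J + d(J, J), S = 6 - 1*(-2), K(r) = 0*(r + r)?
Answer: 0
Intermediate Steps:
K(r) = 0 (K(r) = 0*(2*r) = 0)
S = 8 (S = 6 + 2 = 8)
O(J) = 1 + J (O(J) = J + 1 = 1 + J)
((K(1)*(S + O(-2)))*2)*(-8) = ((0*(8 + (1 - 2)))*2)*(-8) = ((0*(8 - 1))*2)*(-8) = ((0*7)*2)*(-8) = (0*2)*(-8) = 0*(-8) = 0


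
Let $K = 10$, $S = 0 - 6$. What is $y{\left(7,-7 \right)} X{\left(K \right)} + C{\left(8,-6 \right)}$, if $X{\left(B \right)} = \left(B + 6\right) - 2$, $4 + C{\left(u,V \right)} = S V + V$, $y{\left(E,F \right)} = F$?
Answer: $-72$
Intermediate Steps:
$S = -6$ ($S = 0 - 6 = -6$)
$C{\left(u,V \right)} = -4 - 5 V$ ($C{\left(u,V \right)} = -4 + \left(- 6 V + V\right) = -4 - 5 V$)
$X{\left(B \right)} = 4 + B$ ($X{\left(B \right)} = \left(6 + B\right) - 2 = 4 + B$)
$y{\left(7,-7 \right)} X{\left(K \right)} + C{\left(8,-6 \right)} = - 7 \left(4 + 10\right) - -26 = \left(-7\right) 14 + \left(-4 + 30\right) = -98 + 26 = -72$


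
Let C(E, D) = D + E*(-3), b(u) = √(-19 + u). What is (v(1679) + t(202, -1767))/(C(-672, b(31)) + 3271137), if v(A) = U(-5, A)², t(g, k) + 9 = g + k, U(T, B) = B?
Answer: 3074000187817/3571176853799 - 5634934*√3/10713530561397 ≈ 0.86078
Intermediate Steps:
t(g, k) = -9 + g + k (t(g, k) = -9 + (g + k) = -9 + g + k)
v(A) = A²
C(E, D) = D - 3*E
(v(1679) + t(202, -1767))/(C(-672, b(31)) + 3271137) = (1679² + (-9 + 202 - 1767))/((√(-19 + 31) - 3*(-672)) + 3271137) = (2819041 - 1574)/((√12 + 2016) + 3271137) = 2817467/((2*√3 + 2016) + 3271137) = 2817467/((2016 + 2*√3) + 3271137) = 2817467/(3273153 + 2*√3)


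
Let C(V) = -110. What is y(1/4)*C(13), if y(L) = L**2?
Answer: -55/8 ≈ -6.8750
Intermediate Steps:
y(1/4)*C(13) = (1/4)**2*(-110) = (1/16)*(-110) = -55/8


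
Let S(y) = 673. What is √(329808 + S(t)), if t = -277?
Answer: √330481 ≈ 574.88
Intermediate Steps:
√(329808 + S(t)) = √(329808 + 673) = √330481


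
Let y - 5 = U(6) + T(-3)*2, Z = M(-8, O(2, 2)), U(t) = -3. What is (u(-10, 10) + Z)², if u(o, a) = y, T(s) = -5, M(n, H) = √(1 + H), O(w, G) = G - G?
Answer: 49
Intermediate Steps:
O(w, G) = 0
Z = 1 (Z = √(1 + 0) = √1 = 1)
y = -8 (y = 5 + (-3 - 5*2) = 5 + (-3 - 10) = 5 - 13 = -8)
u(o, a) = -8
(u(-10, 10) + Z)² = (-8 + 1)² = (-7)² = 49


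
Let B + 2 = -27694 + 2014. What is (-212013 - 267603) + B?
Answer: -505298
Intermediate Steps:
B = -25682 (B = -2 + (-27694 + 2014) = -2 - 25680 = -25682)
(-212013 - 267603) + B = (-212013 - 267603) - 25682 = -479616 - 25682 = -505298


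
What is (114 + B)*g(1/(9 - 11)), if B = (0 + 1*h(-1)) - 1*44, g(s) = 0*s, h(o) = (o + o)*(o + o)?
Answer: 0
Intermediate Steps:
h(o) = 4*o² (h(o) = (2*o)*(2*o) = 4*o²)
g(s) = 0
B = -40 (B = (0 + 1*(4*(-1)²)) - 1*44 = (0 + 1*(4*1)) - 44 = (0 + 1*4) - 44 = (0 + 4) - 44 = 4 - 44 = -40)
(114 + B)*g(1/(9 - 11)) = (114 - 40)*0 = 74*0 = 0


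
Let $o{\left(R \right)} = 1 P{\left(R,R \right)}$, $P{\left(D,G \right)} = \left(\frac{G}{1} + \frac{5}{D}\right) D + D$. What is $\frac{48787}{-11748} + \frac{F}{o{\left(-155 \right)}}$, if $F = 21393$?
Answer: $- \frac{913464661}{280483500} \approx -3.2567$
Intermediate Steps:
$P{\left(D,G \right)} = D + D \left(G + \frac{5}{D}\right)$ ($P{\left(D,G \right)} = \left(G 1 + \frac{5}{D}\right) D + D = \left(G + \frac{5}{D}\right) D + D = D \left(G + \frac{5}{D}\right) + D = D + D \left(G + \frac{5}{D}\right)$)
$o{\left(R \right)} = 5 + R + R^{2}$ ($o{\left(R \right)} = 1 \left(5 + R + R R\right) = 1 \left(5 + R + R^{2}\right) = 5 + R + R^{2}$)
$\frac{48787}{-11748} + \frac{F}{o{\left(-155 \right)}} = \frac{48787}{-11748} + \frac{21393}{5 - 155 + \left(-155\right)^{2}} = 48787 \left(- \frac{1}{11748}\right) + \frac{21393}{5 - 155 + 24025} = - \frac{48787}{11748} + \frac{21393}{23875} = - \frac{913464661}{280483500}$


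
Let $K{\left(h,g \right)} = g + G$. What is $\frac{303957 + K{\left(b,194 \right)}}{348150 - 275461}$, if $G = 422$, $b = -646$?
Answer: $\frac{304573}{72689} \approx 4.1901$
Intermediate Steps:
$K{\left(h,g \right)} = 422 + g$ ($K{\left(h,g \right)} = g + 422 = 422 + g$)
$\frac{303957 + K{\left(b,194 \right)}}{348150 - 275461} = \frac{303957 + \left(422 + 194\right)}{348150 - 275461} = \frac{303957 + 616}{72689} = 304573 \cdot \frac{1}{72689} = \frac{304573}{72689}$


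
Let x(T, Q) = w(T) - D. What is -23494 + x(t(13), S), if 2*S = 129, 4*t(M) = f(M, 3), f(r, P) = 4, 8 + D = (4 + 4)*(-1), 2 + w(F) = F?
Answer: -23479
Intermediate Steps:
w(F) = -2 + F
D = -16 (D = -8 + (4 + 4)*(-1) = -8 + 8*(-1) = -8 - 8 = -16)
t(M) = 1 (t(M) = (¼)*4 = 1)
S = 129/2 (S = (½)*129 = 129/2 ≈ 64.500)
x(T, Q) = 14 + T (x(T, Q) = (-2 + T) - 1*(-16) = (-2 + T) + 16 = 14 + T)
-23494 + x(t(13), S) = -23494 + (14 + 1) = -23494 + 15 = -23479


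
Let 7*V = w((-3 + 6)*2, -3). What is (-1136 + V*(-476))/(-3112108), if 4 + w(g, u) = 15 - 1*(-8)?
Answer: 607/778027 ≈ 0.00078018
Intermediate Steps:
w(g, u) = 19 (w(g, u) = -4 + (15 - 1*(-8)) = -4 + (15 + 8) = -4 + 23 = 19)
V = 19/7 (V = (⅐)*19 = 19/7 ≈ 2.7143)
(-1136 + V*(-476))/(-3112108) = (-1136 + (19/7)*(-476))/(-3112108) = (-1136 - 1292)*(-1/3112108) = -2428*(-1/3112108) = 607/778027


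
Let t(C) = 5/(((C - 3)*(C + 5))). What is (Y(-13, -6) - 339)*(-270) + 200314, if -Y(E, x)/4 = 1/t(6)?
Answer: 298972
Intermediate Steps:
t(C) = 5/((-3 + C)*(5 + C)) (t(C) = 5/(((-3 + C)*(5 + C))) = 5*(1/((-3 + C)*(5 + C))) = 5/((-3 + C)*(5 + C)))
Y(E, x) = -132/5 (Y(E, x) = -4/(5/(-15 + 6² + 2*6)) = -4/(5/(-15 + 36 + 12)) = -4/(5/33) = -4/(5*(1/33)) = -4/5/33 = -4*33/5 = -132/5)
(Y(-13, -6) - 339)*(-270) + 200314 = (-132/5 - 339)*(-270) + 200314 = -1827/5*(-270) + 200314 = 98658 + 200314 = 298972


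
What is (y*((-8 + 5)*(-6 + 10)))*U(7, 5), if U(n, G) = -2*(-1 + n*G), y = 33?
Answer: 26928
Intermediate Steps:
U(n, G) = 2 - 2*G*n (U(n, G) = -2*(-1 + G*n) = 2 - 2*G*n)
(y*((-8 + 5)*(-6 + 10)))*U(7, 5) = (33*((-8 + 5)*(-6 + 10)))*(2 - 2*5*7) = (33*(-3*4))*(2 - 70) = (33*(-12))*(-68) = -396*(-68) = 26928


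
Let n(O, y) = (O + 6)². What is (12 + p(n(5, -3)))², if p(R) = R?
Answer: 17689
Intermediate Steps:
n(O, y) = (6 + O)²
(12 + p(n(5, -3)))² = (12 + (6 + 5)²)² = (12 + 11²)² = (12 + 121)² = 133² = 17689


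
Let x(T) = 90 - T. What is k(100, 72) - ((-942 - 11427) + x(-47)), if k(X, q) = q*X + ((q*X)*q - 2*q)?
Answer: 537688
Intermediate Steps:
k(X, q) = -2*q + X*q + X*q**2 (k(X, q) = X*q + ((X*q)*q - 2*q) = X*q + (X*q**2 - 2*q) = X*q + (-2*q + X*q**2) = -2*q + X*q + X*q**2)
k(100, 72) - ((-942 - 11427) + x(-47)) = 72*(-2 + 100 + 100*72) - ((-942 - 11427) + (90 - 1*(-47))) = 72*(-2 + 100 + 7200) - (-12369 + (90 + 47)) = 72*7298 - (-12369 + 137) = 525456 - 1*(-12232) = 525456 + 12232 = 537688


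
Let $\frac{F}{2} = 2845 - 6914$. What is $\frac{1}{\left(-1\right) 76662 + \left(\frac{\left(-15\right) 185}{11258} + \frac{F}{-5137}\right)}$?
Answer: $- \frac{57832346}{4433465946623} \approx -1.3044 \cdot 10^{-5}$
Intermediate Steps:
$F = -8138$ ($F = 2 \left(2845 - 6914\right) = 2 \left(-4069\right) = -8138$)
$\frac{1}{\left(-1\right) 76662 + \left(\frac{\left(-15\right) 185}{11258} + \frac{F}{-5137}\right)} = \frac{1}{\left(-1\right) 76662 + \left(\frac{\left(-15\right) 185}{11258} - \frac{8138}{-5137}\right)} = \frac{1}{-76662 - - \frac{77362429}{57832346}} = \frac{1}{-76662 + \left(- \frac{2775}{11258} + \frac{8138}{5137}\right)} = \frac{1}{-76662 + \frac{77362429}{57832346}} = \frac{1}{- \frac{4433465946623}{57832346}} = - \frac{57832346}{4433465946623}$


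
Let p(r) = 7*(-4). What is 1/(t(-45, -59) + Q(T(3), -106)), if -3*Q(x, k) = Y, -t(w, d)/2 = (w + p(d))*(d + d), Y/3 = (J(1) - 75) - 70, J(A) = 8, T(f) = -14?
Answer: -1/17091 ≈ -5.8510e-5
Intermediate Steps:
Y = -411 (Y = 3*((8 - 75) - 70) = 3*(-67 - 70) = 3*(-137) = -411)
p(r) = -28
t(w, d) = -4*d*(-28 + w) (t(w, d) = -2*(w - 28)*(d + d) = -2*(-28 + w)*2*d = -4*d*(-28 + w))
Q(x, k) = 137 (Q(x, k) = -1/3*(-411) = 137)
1/(t(-45, -59) + Q(T(3), -106)) = 1/(4*(-59)*(28 - 1*(-45)) + 137) = 1/(4*(-59)*(28 + 45) + 137) = 1/(4*(-59)*73 + 137) = 1/(-17228 + 137) = 1/(-17091) = -1/17091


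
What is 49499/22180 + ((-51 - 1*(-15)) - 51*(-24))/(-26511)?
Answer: 428639383/196004660 ≈ 2.1869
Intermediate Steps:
49499/22180 + ((-51 - 1*(-15)) - 51*(-24))/(-26511) = 49499*(1/22180) + ((-51 + 15) + 1224)*(-1/26511) = 49499/22180 + (-36 + 1224)*(-1/26511) = 49499/22180 + 1188*(-1/26511) = 49499/22180 - 396/8837 = 428639383/196004660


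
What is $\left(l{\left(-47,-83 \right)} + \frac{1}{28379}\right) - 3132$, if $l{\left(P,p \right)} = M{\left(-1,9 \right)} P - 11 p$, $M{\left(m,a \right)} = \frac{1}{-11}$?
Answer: $- \frac{691369187}{312169} \approx -2214.7$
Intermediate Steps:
$M{\left(m,a \right)} = - \frac{1}{11}$
$l{\left(P,p \right)} = - 11 p - \frac{P}{11}$ ($l{\left(P,p \right)} = - \frac{P}{11} - 11 p = - 11 p - \frac{P}{11}$)
$\left(l{\left(-47,-83 \right)} + \frac{1}{28379}\right) - 3132 = \left(\left(\left(-11\right) \left(-83\right) - - \frac{47}{11}\right) + \frac{1}{28379}\right) - 3132 = \left(\left(913 + \frac{47}{11}\right) + \frac{1}{28379}\right) - 3132 = \left(\frac{10090}{11} + \frac{1}{28379}\right) - 3132 = \frac{286344121}{312169} - 3132 = - \frac{691369187}{312169}$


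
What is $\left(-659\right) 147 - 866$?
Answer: $-97739$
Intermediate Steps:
$\left(-659\right) 147 - 866 = -96873 - 866 = -97739$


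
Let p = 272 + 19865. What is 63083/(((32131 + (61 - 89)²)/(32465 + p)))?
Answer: 3318291966/32915 ≈ 1.0081e+5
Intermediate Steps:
p = 20137
63083/(((32131 + (61 - 89)²)/(32465 + p))) = 63083/(((32131 + (61 - 89)²)/(32465 + 20137))) = 63083/(((32131 + (-28)²)/52602)) = 63083/(((32131 + 784)*(1/52602))) = 63083/((32915*(1/52602))) = 63083/(32915/52602) = 63083*(52602/32915) = 3318291966/32915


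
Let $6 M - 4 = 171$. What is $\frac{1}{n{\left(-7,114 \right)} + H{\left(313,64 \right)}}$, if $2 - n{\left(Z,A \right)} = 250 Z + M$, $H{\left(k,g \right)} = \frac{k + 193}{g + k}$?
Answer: $\frac{2262}{3900085} \approx 0.00057999$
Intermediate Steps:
$M = \frac{175}{6}$ ($M = \frac{2}{3} + \frac{1}{6} \cdot 171 = \frac{2}{3} + \frac{57}{2} = \frac{175}{6} \approx 29.167$)
$H{\left(k,g \right)} = \frac{193 + k}{g + k}$
$n{\left(Z,A \right)} = - \frac{163}{6} - 250 Z$ ($n{\left(Z,A \right)} = 2 - \left(250 Z + \frac{175}{6}\right) = 2 - \left(\frac{175}{6} + 250 Z\right) = - \frac{163}{6} - 250 Z$)
$\frac{1}{n{\left(-7,114 \right)} + H{\left(313,64 \right)}} = \frac{1}{\left(- \frac{163}{6} - -1750\right) + \frac{193 + 313}{64 + 313}} = \frac{1}{\left(- \frac{163}{6} + 1750\right) + \frac{1}{377} \cdot 506} = \frac{1}{\frac{10337}{6} + \frac{1}{377} \cdot 506} = \frac{1}{\frac{10337}{6} + \frac{506}{377}} = \frac{1}{\frac{3900085}{2262}} = \frac{2262}{3900085}$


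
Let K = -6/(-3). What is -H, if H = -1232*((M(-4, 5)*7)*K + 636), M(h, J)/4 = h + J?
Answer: 852544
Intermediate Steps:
M(h, J) = 4*J + 4*h (M(h, J) = 4*(h + J) = 4*(J + h) = 4*J + 4*h)
K = 2 (K = -6*(-1/3) = 2)
H = -852544 (H = -1232*(((4*5 + 4*(-4))*7)*2 + 636) = -1232*(((20 - 16)*7)*2 + 636) = -1232*((4*7)*2 + 636) = -1232*(28*2 + 636) = -1232*(56 + 636) = -1232*692 = -852544)
-H = -1*(-852544) = 852544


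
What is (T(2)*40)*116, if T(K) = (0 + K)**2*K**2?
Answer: 74240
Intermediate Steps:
T(K) = K**4 (T(K) = K**2*K**2 = K**4)
(T(2)*40)*116 = (2**4*40)*116 = (16*40)*116 = 640*116 = 74240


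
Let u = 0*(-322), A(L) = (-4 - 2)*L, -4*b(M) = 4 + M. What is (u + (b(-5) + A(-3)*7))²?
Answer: 255025/16 ≈ 15939.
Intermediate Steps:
b(M) = -1 - M/4 (b(M) = -(4 + M)/4 = -1 - M/4)
A(L) = -6*L
u = 0
(u + (b(-5) + A(-3)*7))² = (0 + ((-1 - ¼*(-5)) - 6*(-3)*7))² = (0 + ((-1 + 5/4) + 18*7))² = (0 + (¼ + 126))² = (0 + 505/4)² = (505/4)² = 255025/16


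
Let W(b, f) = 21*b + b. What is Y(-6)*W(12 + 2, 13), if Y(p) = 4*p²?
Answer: 44352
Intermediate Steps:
W(b, f) = 22*b
Y(-6)*W(12 + 2, 13) = (4*(-6)²)*(22*(12 + 2)) = (4*36)*(22*14) = 144*308 = 44352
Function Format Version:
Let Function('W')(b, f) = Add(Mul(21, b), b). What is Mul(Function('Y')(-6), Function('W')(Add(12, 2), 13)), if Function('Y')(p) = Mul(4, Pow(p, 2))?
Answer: 44352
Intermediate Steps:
Function('W')(b, f) = Mul(22, b)
Mul(Function('Y')(-6), Function('W')(Add(12, 2), 13)) = Mul(Mul(4, Pow(-6, 2)), Mul(22, Add(12, 2))) = Mul(Mul(4, 36), Mul(22, 14)) = Mul(144, 308) = 44352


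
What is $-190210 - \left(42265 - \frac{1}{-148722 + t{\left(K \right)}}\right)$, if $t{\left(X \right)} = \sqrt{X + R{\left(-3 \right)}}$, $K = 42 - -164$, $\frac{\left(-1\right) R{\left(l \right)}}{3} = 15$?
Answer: $- \frac{734562320774021}{3159747589} - \frac{\sqrt{161}}{22118233123} \approx -2.3248 \cdot 10^{5}$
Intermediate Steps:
$R{\left(l \right)} = -45$ ($R{\left(l \right)} = \left(-3\right) 15 = -45$)
$K = 206$ ($K = 42 + 164 = 206$)
$t{\left(X \right)} = \sqrt{-45 + X}$ ($t{\left(X \right)} = \sqrt{X - 45} = \sqrt{-45 + X}$)
$-190210 - \left(42265 - \frac{1}{-148722 + t{\left(K \right)}}\right) = -190210 - \left(42265 - \frac{1}{-148722 + \sqrt{-45 + 206}}\right) = -190210 - \left(42265 - \frac{1}{-148722 + \sqrt{161}}\right) = -232475 + \frac{1}{-148722 + \sqrt{161}}$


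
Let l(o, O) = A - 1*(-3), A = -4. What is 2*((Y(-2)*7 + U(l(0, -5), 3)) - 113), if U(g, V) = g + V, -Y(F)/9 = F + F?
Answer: 282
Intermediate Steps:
l(o, O) = -1 (l(o, O) = -4 - 1*(-3) = -4 + 3 = -1)
Y(F) = -18*F (Y(F) = -9*(F + F) = -18*F)
U(g, V) = V + g
2*((Y(-2)*7 + U(l(0, -5), 3)) - 113) = 2*((-18*(-2)*7 + (3 - 1)) - 113) = 2*((36*7 + 2) - 113) = 2*((252 + 2) - 113) = 2*(254 - 113) = 2*141 = 282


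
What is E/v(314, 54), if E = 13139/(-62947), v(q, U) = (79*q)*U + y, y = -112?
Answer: -13139/84311967164 ≈ -1.5584e-7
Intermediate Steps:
v(q, U) = -112 + 79*U*q (v(q, U) = (79*q)*U - 112 = 79*U*q - 112 = -112 + 79*U*q)
E = -13139/62947 (E = 13139*(-1/62947) = -13139/62947 ≈ -0.20873)
E/v(314, 54) = -13139/(62947*(-112 + 79*54*314)) = -13139/(62947*(-112 + 1339524)) = -13139/62947/1339412 = -13139/62947*1/1339412 = -13139/84311967164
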